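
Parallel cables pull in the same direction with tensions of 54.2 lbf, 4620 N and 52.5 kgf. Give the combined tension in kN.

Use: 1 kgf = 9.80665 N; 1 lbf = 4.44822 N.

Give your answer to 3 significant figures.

5.38 kN

54.2 lbf × 4.44822 = 241.094 N
4620 N (already N)
52.5 kgf × 9.80665 = 514.849 N
Combined: 241.094 + 4620 + 514.849 = 5375.94 N
In kN: 5375.94 / 1000 = 5.37594 kN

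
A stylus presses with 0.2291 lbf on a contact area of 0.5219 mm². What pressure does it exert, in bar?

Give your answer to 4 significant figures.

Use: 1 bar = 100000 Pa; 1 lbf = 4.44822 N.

0.2291 lbf × 4.44822 → 1.01909 N
0.5219 mm² × 10⁻⁶ → 5.219×10⁻⁷ m²
P = F / A = 1.01909 N / 5.219×10⁻⁷ m² = 1.95265×10⁶ Pa
1.95265×10⁶ Pa ÷ (100000 Pa/bar) = 19.5265 bar

19.53 bar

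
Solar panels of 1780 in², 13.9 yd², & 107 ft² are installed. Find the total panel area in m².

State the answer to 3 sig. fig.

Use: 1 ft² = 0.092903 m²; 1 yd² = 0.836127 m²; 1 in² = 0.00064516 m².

22.7 m²

1780 in² × 0.00064516 = 1.14838 m²
13.9 yd² × 0.836127 = 11.6222 m²
107 ft² × 0.092903 = 9.94062 m²
Sum: 1.14838 + 11.6222 + 9.94062 = 22.7112 m²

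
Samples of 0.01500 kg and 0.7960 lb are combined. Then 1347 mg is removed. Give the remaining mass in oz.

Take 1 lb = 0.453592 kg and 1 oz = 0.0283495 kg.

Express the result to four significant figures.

0.01500 kg (already kg)
0.7960 lb × 0.453592 → 0.361059 kg
1347 mg × 10⁻⁶ → 0.001347 kg
Sum: 0.015 + 0.361059 − 0.001347 = 0.374712 kg
In oz: 0.374712 / 0.0283495 = 13.2176 oz

13.22 oz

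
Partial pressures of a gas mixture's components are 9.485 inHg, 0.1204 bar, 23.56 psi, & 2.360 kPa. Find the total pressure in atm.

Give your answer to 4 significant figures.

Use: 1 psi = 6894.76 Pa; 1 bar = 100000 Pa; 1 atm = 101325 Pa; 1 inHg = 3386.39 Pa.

9.485 inHg × 3386.39 → 32119.9 Pa
0.1204 bar × 100000 → 12040 Pa
23.56 psi × 6894.76 → 162441 Pa
2.360 kPa × 1000 → 2360 Pa
Combined: 32119.9 + 12040 + 162441 + 2360 = 208961 Pa
In atm: 208961 / 101325 = 2.06228 atm

2.062 atm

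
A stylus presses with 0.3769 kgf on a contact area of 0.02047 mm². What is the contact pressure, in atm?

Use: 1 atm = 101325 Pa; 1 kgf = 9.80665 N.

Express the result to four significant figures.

1782 atm

0.3769 kgf × 9.80665 = 3.69613 N
0.02047 mm² × 10⁻⁶ = 2.047×10⁻⁸ m²
P = F / A = 3.69613 N / 2.047×10⁻⁸ m² = 1.80563×10⁸ Pa
1.80563×10⁸ Pa ÷ (101325 Pa/atm) = 1782.02 atm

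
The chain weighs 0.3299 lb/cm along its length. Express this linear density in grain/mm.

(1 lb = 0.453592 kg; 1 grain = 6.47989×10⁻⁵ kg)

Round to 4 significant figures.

0.3299 lb/cm × 0.453592 kg/lb ÷ 0.01 m/cm = 14.964 kg/m
14.964 kg/m ÷ 6.47989×10⁻⁵ kg/grain × 0.001 m/mm = 230.93 grain/mm

230.9 grain/mm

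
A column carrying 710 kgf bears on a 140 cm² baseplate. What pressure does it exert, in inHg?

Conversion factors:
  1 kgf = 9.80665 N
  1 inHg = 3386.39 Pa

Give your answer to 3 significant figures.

147 inHg

710 kgf × 9.80665 = 6962.72 N
140 cm² × 0.0001 = 0.014 m²
P = F / A = 6962.72 N / 0.014 m² = 497337 Pa
497337 Pa ÷ (3386.39 Pa/inHg) = 146.863 inHg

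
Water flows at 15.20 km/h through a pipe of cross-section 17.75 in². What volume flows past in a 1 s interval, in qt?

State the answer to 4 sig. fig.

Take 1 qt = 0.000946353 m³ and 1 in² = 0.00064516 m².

15.20 km/h × (1/3.6) → 4.22222 m/s
17.75 in² × 0.00064516 → 0.0114516 m²
V = v × A × t = 4.22222 m/s × 0.0114516 m² × 1 s = 0.0483512 m³
0.0483512 m³ ÷ (0.000946353 m³/qt) = 51.0921 qt

51.09 qt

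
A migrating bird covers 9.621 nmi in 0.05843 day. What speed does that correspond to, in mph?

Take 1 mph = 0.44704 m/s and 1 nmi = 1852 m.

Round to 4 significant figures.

9.621 nmi × 1852 → 17818.1 m
0.05843 day × 86400 → 5048.35 s
v = d / t = 17818.1 m / 5048.35 s = 3.52949 m/s
3.52949 m/s ÷ (0.44704 m/s/mph) = 7.89524 mph

7.895 mph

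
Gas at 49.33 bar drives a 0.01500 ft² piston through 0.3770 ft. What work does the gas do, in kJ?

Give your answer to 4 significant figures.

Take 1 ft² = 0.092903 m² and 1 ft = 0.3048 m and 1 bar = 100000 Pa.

0.7899 kJ

49.33 bar → 4.933×10⁶ Pa
0.01500 ft² → 0.00139354 m²
F = P × A = 4.933×10⁶ × 0.00139354 = 6874.33 N
0.3770 ft → 0.11491 m
W = F × d = 6874.33 × 0.11491 = 789.929 J
In kJ: 789.929 / 1000 = 0.789929 kJ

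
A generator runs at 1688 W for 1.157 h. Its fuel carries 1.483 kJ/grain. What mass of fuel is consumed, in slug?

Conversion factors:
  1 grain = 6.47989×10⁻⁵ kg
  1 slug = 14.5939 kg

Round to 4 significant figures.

0.02105 slug

1.157 h → 4165.2 s
E = P × t = 1688 × 4165.2 = 7.03086×10⁶ J
1.483 kJ/grain → 2.28862×10⁷ J/kg
m = E / e_s = 7.03086×10⁶ / 2.28862×10⁷ = 0.30721 kg
In slug: 0.30721 / 14.5939 = 0.0210506 slug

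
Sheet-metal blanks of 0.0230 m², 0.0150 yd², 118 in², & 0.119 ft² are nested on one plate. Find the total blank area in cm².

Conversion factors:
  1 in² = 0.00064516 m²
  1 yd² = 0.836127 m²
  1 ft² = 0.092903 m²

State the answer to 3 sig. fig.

1230 cm²

0.0230 m² (already m²)
0.0150 yd² × 0.836127 = 0.0125419 m²
118 in² × 0.00064516 = 0.0761289 m²
0.119 ft² × 0.092903 = 0.0110555 m²
Sum: 0.023 + 0.0125419 + 0.0761289 + 0.0110555 = 0.122726 m²
In cm²: 0.122726 / 0.0001 = 1227.26 cm²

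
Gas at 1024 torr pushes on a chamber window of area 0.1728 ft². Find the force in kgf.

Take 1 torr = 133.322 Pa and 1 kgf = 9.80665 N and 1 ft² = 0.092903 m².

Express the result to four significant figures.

1024 torr × 133.322 → 136522 Pa
0.1728 ft² × 0.092903 → 0.0160536 m²
F = P × A = 136522 Pa × 0.0160536 m² = 2191.67 N
2191.67 N ÷ (9.80665 N/kgf) = 223.488 kgf

223.5 kgf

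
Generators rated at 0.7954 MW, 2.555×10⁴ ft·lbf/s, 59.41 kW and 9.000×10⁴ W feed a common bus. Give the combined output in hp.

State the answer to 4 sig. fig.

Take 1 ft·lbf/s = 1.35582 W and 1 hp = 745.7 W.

0.7954 MW × 1000000 → 795400 W
2.555×10⁴ ft·lbf/s × 1.35582 → 34641.2 W
59.41 kW × 1000 → 59410 W
9.000×10⁴ W (already W)
Sum: 795400 + 34641.2 + 59410 + 90000 = 979451 W
In hp: 979451 / 745.7 = 1313.47 hp

1313 hp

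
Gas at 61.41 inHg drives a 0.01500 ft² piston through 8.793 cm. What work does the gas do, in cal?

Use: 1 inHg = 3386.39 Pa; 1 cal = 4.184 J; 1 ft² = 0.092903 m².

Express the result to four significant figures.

61.41 inHg → 207958 Pa
0.01500 ft² → 0.00139354 m²
F = P × A = 207958 × 0.00139354 = 289.798 N
8.793 cm → 0.08793 m
W = F × d = 289.798 × 0.08793 = 25.4819 J
In cal: 25.4819 / 4.184 = 6.09032 cal

6.090 cal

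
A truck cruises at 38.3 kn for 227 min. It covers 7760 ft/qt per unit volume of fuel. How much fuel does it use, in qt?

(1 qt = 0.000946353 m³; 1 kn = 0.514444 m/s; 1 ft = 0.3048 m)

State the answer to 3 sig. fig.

38.3 kn → 19.7032 m/s
227 min → 13620 s
d = v × t = 19.7032 × 13620 = 268358 m
7760 ft/qt → 2.49933×10⁶ m/m³
V = d / (distance per unit fuel) = 268358 / 2.49933×10⁶ = 0.107372 m³
In qt: 0.107372 / 0.000946353 = 113.459 qt

113 qt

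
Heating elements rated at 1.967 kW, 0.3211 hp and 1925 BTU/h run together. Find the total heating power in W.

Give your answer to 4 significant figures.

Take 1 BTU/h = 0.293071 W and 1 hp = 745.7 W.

1.967 kW × 1000 = 1967 W
0.3211 hp × 745.7 = 239.444 W
1925 BTU/h × 0.293071 = 564.162 W
Sum: 1967 + 239.444 + 564.162 = 2770.61 W

2771 W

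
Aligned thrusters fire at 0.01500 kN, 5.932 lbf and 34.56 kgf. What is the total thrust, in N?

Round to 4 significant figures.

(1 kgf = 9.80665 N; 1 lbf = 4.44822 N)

380.3 N

0.01500 kN × 1000 = 15 N
5.932 lbf × 4.44822 = 26.3868 N
34.56 kgf × 9.80665 = 338.918 N
Combined: 15 + 26.3868 + 338.918 = 380.305 N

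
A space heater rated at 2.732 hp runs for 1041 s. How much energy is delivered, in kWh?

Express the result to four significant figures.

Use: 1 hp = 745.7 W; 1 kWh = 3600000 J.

0.5891 kWh

2.732 hp × 745.7 → 2037.25 W
E = P × t = 2037.25 W × 1041 s = 2.12078×10⁶ J
2.12078×10⁶ J ÷ (3600000 J/kWh) = 0.589106 kWh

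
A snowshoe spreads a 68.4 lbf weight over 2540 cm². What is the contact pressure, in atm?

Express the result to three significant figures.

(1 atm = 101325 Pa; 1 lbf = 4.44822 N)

0.0118 atm

68.4 lbf × 4.44822 → 304.258 N
2540 cm² × 0.0001 → 0.254 m²
P = F / A = 304.258 N / 0.254 m² = 1197.87 Pa
1197.87 Pa ÷ (101325 Pa/atm) = 0.0118221 atm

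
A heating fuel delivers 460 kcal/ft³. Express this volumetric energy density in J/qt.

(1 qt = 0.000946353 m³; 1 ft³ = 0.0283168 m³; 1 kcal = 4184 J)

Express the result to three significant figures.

460 kcal/ft³ × 4184 J/kcal ÷ 0.0283168 m³/ft³ = 6.79681×10⁷ J/m³
6.79681×10⁷ J/m³ × 0.000946353 m³/qt = 64321.8 J/qt

6.43×10⁴ J/qt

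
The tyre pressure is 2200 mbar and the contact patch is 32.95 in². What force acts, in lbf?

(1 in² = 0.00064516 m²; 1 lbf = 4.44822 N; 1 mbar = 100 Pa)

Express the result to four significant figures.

2200 mbar × 100 → 220000 Pa
32.95 in² × 0.00064516 → 0.021258 m²
F = P × A = 220000 Pa × 0.021258 m² = 4676.76 N
4676.76 N ÷ (4.44822 N/lbf) = 1051.38 lbf

1051 lbf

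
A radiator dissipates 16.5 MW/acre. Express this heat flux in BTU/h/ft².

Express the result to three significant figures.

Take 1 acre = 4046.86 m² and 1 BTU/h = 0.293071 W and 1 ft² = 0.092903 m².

1290 BTU/h/ft²

16.5 MW/acre × 1000000 W/MW ÷ 4046.86 m²/acre = 4077.24 W/m²
4077.24 W/m² ÷ 0.293071 W/BTU/h × 0.092903 m²/ft² = 1292.48 BTU/h/ft²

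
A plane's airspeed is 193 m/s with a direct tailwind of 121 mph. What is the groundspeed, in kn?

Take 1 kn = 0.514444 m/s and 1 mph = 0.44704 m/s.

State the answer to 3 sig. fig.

193 m/s (already m/s)
121 mph × 0.44704 = 54.0918 m/s
Total: 193 + 54.0918 = 247.092 m/s
In kn: 247.092 / 0.514444 = 480.309 kn

480 kn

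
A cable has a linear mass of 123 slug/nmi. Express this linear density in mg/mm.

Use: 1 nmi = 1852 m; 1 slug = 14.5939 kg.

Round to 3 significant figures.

123 slug/nmi × 14.5939 kg/slug ÷ 1852 m/nmi = 0.969249 kg/m
0.969249 kg/m ÷ 10⁻⁶ kg/mg × 0.001 m/mm = 969.249 mg/mm

969 mg/mm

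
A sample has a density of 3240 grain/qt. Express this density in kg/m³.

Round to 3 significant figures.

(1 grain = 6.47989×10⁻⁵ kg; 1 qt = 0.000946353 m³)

3240 grain/qt × 6.47989×10⁻⁵ kg/grain ÷ 0.000946353 m³/qt = 221.85 kg/m³
221.85 kg/m³  = 221.85 kg/m³

222 kg/m³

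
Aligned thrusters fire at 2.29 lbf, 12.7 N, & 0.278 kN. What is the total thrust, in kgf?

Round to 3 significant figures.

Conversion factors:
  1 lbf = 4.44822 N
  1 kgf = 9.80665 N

2.29 lbf × 4.44822 → 10.1864 N
12.7 N (already N)
0.278 kN × 1000 → 278 N
Combined: 10.1864 + 12.7 + 278 = 300.886 N
In kgf: 300.886 / 9.80665 = 30.6818 kgf

30.7 kgf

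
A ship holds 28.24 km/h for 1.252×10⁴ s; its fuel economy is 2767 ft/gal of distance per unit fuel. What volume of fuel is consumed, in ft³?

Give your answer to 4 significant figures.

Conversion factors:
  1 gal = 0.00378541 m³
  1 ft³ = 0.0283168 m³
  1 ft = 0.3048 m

15.57 ft³

28.24 km/h → 7.84444 m/s
d = v × t = 7.84444 × 12520 = 98212.4 m
2767 ft/gal → 222798 m/m³
V = d / (distance per unit fuel) = 98212.4 / 222798 = 0.440814 m³
In ft³: 0.440814 / 0.0283168 = 15.5672 ft³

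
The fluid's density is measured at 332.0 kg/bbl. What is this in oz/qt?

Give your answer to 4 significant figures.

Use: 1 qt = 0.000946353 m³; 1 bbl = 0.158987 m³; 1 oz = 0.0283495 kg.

69.71 oz/qt

332.0 kg/bbl ÷ 0.158987 m³/bbl = 2088.22 kg/m³
2088.22 kg/m³ ÷ 0.0283495 kg/oz × 0.000946353 m³/qt = 69.7082 oz/qt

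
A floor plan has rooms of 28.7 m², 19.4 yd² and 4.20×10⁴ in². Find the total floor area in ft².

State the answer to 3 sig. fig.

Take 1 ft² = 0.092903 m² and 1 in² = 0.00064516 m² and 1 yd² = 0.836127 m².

28.7 m² (already m²)
19.4 yd² × 0.836127 → 16.2209 m²
4.20×10⁴ in² × 0.00064516 → 27.0967 m²
Total: 28.7 + 16.2209 + 27.0967 = 72.0176 m²
In ft²: 72.0176 / 0.092903 = 775.191 ft²

775 ft²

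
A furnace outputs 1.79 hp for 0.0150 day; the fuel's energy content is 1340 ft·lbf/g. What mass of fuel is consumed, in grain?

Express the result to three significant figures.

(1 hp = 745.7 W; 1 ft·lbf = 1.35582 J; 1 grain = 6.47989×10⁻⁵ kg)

1.79 hp → 1334.8 W
0.0150 day → 1296 s
E = P × t = 1334.8 × 1296 = 1.7299×10⁶ J
1340 ft·lbf/g → 1.8168×10⁶ J/kg
m = E / e_s = 1.7299×10⁶ / 1.8168×10⁶ = 0.952169 kg
In grain: 0.952169 / 6.47989×10⁻⁵ = 14694.2 grain

1.47×10⁴ grain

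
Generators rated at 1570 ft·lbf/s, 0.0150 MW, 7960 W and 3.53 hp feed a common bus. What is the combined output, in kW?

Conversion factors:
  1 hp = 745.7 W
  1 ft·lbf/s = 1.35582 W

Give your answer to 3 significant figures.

27.7 kW

1570 ft·lbf/s × 1.35582 = 2128.64 W
0.0150 MW × 1000000 = 15000 W
7960 W (already W)
3.53 hp × 745.7 = 2632.32 W
Sum: 2128.64 + 15000 + 7960 + 2632.32 = 27721 W
In kW: 27721 / 1000 = 27.721 kW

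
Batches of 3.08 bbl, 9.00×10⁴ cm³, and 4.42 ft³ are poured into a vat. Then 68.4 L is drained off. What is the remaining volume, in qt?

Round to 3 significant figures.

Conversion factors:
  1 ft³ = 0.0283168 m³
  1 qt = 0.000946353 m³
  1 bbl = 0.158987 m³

673 qt

3.08 bbl × 0.158987 = 0.48968 m³
9.00×10⁴ cm³ × 10⁻⁶ = 0.09 m³
4.42 ft³ × 0.0283168 = 0.12516 m³
68.4 L × 0.001 = 0.0684 m³
Net: 0.48968 + 0.09 + 0.12516 − 0.0684 = 0.63644 m³
In qt: 0.63644 / 0.000946353 = 672.519 qt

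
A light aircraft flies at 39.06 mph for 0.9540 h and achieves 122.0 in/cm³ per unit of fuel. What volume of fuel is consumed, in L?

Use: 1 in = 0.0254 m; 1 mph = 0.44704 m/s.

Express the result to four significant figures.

39.06 mph → 17.4614 m/s
0.9540 h → 3434.4 s
d = v × t = 17.4614 × 3434.4 = 59969.4 m
122.0 in/cm³ → 3.0988×10⁶ m/m³
V = d / (distance per unit fuel) = 59969.4 / 3.0988×10⁶ = 0.0193525 m³
In L: 0.0193525 / 0.001 = 19.3525 L

19.35 L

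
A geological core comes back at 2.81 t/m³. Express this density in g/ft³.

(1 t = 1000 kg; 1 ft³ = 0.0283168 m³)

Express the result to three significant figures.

7.96×10⁴ g/ft³

2.81 t/m³ × 1000 kg/t = 2810 kg/m³
2810 kg/m³ ÷ 0.001 kg/g × 0.0283168 m³/ft³ = 79570.2 g/ft³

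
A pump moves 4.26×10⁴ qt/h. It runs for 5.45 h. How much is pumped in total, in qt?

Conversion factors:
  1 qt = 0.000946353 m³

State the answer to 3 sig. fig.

2.32×10⁵ qt

4.26×10⁴ qt/h → 0.0111985 m³/s
5.45 h → 19620 s
V = Q × t = 0.0111985 × 19620 = 219.715 m³
In qt: 219.715 / 0.000946353 = 232170 qt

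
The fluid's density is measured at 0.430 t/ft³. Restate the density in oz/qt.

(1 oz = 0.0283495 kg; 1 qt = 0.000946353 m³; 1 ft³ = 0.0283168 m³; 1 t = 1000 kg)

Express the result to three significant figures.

0.430 t/ft³ × 1000 kg/t ÷ 0.0283168 m³/ft³ = 15185.3 kg/m³
15185.3 kg/m³ ÷ 0.0283495 kg/oz × 0.000946353 m³/qt = 506.91 oz/qt

507 oz/qt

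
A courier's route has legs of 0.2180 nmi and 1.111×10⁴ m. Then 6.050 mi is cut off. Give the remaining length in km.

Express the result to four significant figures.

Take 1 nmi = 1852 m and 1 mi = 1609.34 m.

1.777 km

0.2180 nmi × 1852 = 403.736 m
1.111×10⁴ m (already m)
6.050 mi × 1609.34 = 9736.51 m
Sum: 403.736 + 11110 − 9736.51 = 1777.23 m
In km: 1777.23 / 1000 = 1.77723 km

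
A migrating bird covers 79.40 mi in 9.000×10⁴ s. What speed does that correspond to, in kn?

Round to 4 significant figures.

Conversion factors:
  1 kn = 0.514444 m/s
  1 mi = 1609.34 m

2.760 kn

79.40 mi × 1609.34 = 127782 m
v = d / t = 127782 m / 90000 s = 1.4198 m/s
1.4198 m/s ÷ (0.514444 m/s/kn) = 2.75987 kn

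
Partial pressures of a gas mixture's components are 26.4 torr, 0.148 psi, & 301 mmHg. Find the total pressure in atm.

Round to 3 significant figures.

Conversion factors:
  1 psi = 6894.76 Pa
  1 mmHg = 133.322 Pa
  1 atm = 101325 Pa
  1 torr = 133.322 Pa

0.441 atm

26.4 torr × 133.322 = 3519.7 Pa
0.148 psi × 6894.76 = 1020.42 Pa
301 mmHg × 133.322 = 40129.9 Pa
Combined: 3519.7 + 1020.42 + 40129.9 = 44670 Pa
In atm: 44670 / 101325 = 0.440859 atm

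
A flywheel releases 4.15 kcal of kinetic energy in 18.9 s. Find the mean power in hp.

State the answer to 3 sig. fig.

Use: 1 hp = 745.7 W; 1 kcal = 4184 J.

1.23 hp

4.15 kcal × 4184 → 17363.6 J
P = E / t = 17363.6 J / 18.9 s = 918.709 W
918.709 W ÷ (745.7 W/hp) = 1.23201 hp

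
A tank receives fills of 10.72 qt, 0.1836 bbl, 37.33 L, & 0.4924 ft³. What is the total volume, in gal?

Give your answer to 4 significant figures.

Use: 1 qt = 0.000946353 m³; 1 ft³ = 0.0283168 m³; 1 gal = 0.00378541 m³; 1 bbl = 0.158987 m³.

23.94 gal

10.72 qt × 0.000946353 → 0.0101449 m³
0.1836 bbl × 0.158987 → 0.02919 m³
37.33 L × 0.001 → 0.03733 m³
0.4924 ft³ × 0.0283168 → 0.0139432 m³
Total: 0.0101449 + 0.02919 + 0.03733 + 0.0139432 = 0.0906081 m³
In gal: 0.0906081 / 0.00378541 = 23.9361 gal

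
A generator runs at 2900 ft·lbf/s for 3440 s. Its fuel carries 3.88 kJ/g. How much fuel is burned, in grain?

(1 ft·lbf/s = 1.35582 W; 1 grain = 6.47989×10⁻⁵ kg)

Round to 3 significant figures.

2900 ft·lbf/s → 3931.88 W
E = P × t = 3931.88 × 3440 = 1.35257×10⁷ J
3.88 kJ/g → 3.88×10⁶ J/kg
m = E / e_s = 1.35257×10⁷ / 3.88×10⁶ = 3.48601 kg
In grain: 3.48601 / 6.47989×10⁻⁵ = 53797.4 grain

5.38×10⁴ grain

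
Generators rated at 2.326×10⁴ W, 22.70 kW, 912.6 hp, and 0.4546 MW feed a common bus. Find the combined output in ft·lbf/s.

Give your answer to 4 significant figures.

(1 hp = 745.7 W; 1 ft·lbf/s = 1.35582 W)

8.711×10⁵ ft·lbf/s

2.326×10⁴ W (already W)
22.70 kW × 1000 = 22700 W
912.6 hp × 745.7 = 680526 W
0.4546 MW × 1000000 = 454600 W
Sum: 23260 + 22700 + 680526 + 454600 = 1.18109×10⁶ W
In ft·lbf/s: 1.18109×10⁶ / 1.35582 = 871126 ft·lbf/s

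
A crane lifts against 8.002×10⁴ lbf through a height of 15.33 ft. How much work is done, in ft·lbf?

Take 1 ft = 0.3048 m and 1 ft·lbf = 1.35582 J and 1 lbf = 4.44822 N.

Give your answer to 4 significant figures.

1.227×10⁶ ft·lbf

8.002×10⁴ lbf × 4.44822 → 355947 N
15.33 ft × 0.3048 → 4.67258 m
W = F × d = 355947 N × 4.67258 m = 1.66319×10⁶ J
1.66319×10⁶ J ÷ (1.35582 J/ft·lbf) = 1.2267×10⁶ ft·lbf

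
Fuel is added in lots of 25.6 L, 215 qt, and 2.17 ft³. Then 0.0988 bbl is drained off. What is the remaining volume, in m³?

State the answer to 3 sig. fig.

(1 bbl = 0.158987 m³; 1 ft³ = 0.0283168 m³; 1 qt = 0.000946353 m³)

25.6 L × 0.001 = 0.0256 m³
215 qt × 0.000946353 = 0.203466 m³
2.17 ft³ × 0.0283168 = 0.0614475 m³
0.0988 bbl × 0.158987 = 0.0157079 m³
Result: 0.0256 + 0.203466 + 0.0614475 − 0.0157079 = 0.274806 m³

0.275 m³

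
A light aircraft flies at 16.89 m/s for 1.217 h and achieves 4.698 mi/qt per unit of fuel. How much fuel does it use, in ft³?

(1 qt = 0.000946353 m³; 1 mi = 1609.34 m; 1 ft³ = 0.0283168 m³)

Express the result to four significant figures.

0.3271 ft³

1.217 h → 4381.2 s
d = v × t = 16.89 × 4381.2 = 73998.5 m
4.698 mi/qt → 7.98928×10⁶ m/m³
V = d / (distance per unit fuel) = 73998.5 / 7.98928×10⁶ = 0.00926222 m³
In ft³: 0.00926222 / 0.0283168 = 0.327093 ft³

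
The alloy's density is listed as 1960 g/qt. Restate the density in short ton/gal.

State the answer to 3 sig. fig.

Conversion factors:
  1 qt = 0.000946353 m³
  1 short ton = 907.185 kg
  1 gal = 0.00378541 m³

0.00864 short ton/gal

1960 g/qt × 0.001 kg/g ÷ 0.000946353 m³/qt = 2071.11 kg/m³
2071.11 kg/m³ ÷ 907.185 kg/short ton × 0.00378541 m³/gal = 0.00864212 short ton/gal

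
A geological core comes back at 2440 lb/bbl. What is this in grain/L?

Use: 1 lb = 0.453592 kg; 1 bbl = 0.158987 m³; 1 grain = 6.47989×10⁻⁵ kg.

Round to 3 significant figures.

1.07×10⁵ grain/L

2440 lb/bbl × 0.453592 kg/lb ÷ 0.158987 m³/bbl = 6961.35 kg/m³
6961.35 kg/m³ ÷ 6.47989×10⁻⁵ kg/grain × 0.001 m³/L = 107430 grain/L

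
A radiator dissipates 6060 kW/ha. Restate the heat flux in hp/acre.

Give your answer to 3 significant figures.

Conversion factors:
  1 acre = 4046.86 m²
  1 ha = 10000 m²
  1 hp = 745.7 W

3290 hp/acre

6060 kW/ha × 1000 W/kW ÷ 10000 m²/ha = 606 W/m²
606 W/m² ÷ 745.7 W/hp × 4046.86 m²/acre = 3288.72 hp/acre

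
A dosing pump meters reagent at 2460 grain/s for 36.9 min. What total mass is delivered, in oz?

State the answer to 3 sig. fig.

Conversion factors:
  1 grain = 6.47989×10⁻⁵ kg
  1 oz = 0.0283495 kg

1.24×10⁴ oz

2460 grain/s → 0.159405 kg/s
36.9 min → 2214 s
m = ṁ × t = 0.159405 × 2214 = 352.923 kg
In oz: 352.923 / 0.0283495 = 12449 oz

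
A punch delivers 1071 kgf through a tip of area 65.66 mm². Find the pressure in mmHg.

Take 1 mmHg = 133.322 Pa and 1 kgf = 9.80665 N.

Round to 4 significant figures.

1.200×10⁶ mmHg

1071 kgf × 9.80665 → 10502.9 N
65.66 mm² × 10⁻⁶ → 6.566×10⁻⁵ m²
P = F / A = 10502.9 N / 6.566×10⁻⁵ m² = 1.59959×10⁸ Pa
1.59959×10⁸ Pa ÷ (133.322 Pa/mmHg) = 1.19979×10⁶ mmHg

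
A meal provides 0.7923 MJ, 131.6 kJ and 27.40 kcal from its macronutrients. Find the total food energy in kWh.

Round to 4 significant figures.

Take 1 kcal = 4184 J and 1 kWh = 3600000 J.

0.2885 kWh

0.7923 MJ × 1000000 → 792300 J
131.6 kJ × 1000 → 131600 J
27.40 kcal × 4184 → 114642 J
Sum: 792300 + 131600 + 114642 = 1.03854×10⁶ J
In kWh: 1.03854×10⁶ / 3600000 = 0.288483 kWh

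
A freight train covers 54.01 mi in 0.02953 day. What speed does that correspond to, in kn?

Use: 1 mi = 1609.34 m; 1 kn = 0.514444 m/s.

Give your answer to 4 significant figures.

66.22 kn

54.01 mi × 1609.34 = 86920.5 m
0.02953 day × 86400 = 2551.39 s
v = d / t = 86920.5 m / 2551.39 s = 34.0679 m/s
34.0679 m/s ÷ (0.514444 m/s/kn) = 66.2228 kn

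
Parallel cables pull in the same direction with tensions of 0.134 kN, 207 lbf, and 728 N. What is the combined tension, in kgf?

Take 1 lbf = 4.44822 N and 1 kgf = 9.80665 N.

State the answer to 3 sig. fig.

0.134 kN × 1000 → 134 N
207 lbf × 4.44822 → 920.782 N
728 N (already N)
Sum: 134 + 920.782 + 728 = 1782.78 N
In kgf: 1782.78 / 9.80665 = 181.793 kgf

182 kgf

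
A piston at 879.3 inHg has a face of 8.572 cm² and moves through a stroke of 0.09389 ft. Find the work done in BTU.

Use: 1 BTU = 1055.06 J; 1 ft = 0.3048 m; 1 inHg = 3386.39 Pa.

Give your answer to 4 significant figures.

879.3 inHg → 2.97765×10⁶ Pa
8.572 cm² → 8.572×10⁻⁴ m²
F = P × A = 2.97765×10⁶ × 8.572×10⁻⁴ = 2552.44 N
0.09389 ft → 0.0286177 m
W = F × d = 2552.44 × 0.0286177 = 73.045 J
In BTU: 73.045 / 1055.06 = 0.069233 BTU

0.06923 BTU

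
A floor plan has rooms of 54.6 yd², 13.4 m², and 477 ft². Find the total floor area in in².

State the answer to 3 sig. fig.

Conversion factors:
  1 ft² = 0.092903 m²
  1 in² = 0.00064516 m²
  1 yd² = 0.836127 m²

1.60×10⁵ in²

54.6 yd² × 0.836127 → 45.6525 m²
13.4 m² (already m²)
477 ft² × 0.092903 → 44.3147 m²
Total: 45.6525 + 13.4 + 44.3147 = 103.367 m²
In in²: 103.367 / 0.00064516 = 160219 in²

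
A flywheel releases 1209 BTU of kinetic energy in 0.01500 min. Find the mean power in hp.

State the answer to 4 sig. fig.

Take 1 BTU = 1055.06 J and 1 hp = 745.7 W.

1209 BTU × 1055.06 → 1.27557×10⁶ J
0.01500 min × 60 → 0.9 s
P = E / t = 1.27557×10⁶ J / 0.9 s = 1.4173×10⁶ W
1.4173×10⁶ W ÷ (745.7 W/hp) = 1900.63 hp

1901 hp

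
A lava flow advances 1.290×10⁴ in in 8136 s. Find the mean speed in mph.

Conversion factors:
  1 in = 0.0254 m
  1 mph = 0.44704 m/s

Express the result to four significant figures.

0.09009 mph

1.290×10⁴ in × 0.0254 → 327.66 m
v = d / t = 327.66 m / 8136 s = 0.0402729 m/s
0.0402729 m/s ÷ (0.44704 m/s/mph) = 0.0900879 mph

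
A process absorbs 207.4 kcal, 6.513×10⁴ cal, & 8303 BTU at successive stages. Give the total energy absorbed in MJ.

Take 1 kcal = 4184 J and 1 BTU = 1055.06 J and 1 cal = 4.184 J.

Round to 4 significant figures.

9.900 MJ

207.4 kcal × 4184 → 867762 J
6.513×10⁴ cal × 4.184 → 272504 J
8303 BTU × 1055.06 → 8.76016×10⁶ J
Combined: 867762 + 272504 + 8.76016×10⁶ = 9.90043×10⁶ J
In MJ: 9.90043×10⁶ / 1000000 = 9.90043 MJ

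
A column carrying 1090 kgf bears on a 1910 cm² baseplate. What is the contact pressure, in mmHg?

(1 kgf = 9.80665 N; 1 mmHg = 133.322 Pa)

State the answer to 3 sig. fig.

1090 kgf × 9.80665 = 10689.2 N
1910 cm² × 0.0001 = 0.191 m²
P = F / A = 10689.2 N / 0.191 m² = 55964.4 Pa
55964.4 Pa ÷ (133.322 Pa/mmHg) = 419.769 mmHg

420 mmHg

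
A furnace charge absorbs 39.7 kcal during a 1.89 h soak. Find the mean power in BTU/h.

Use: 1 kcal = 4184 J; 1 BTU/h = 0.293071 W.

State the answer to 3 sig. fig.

39.7 kcal × 4184 → 166105 J
1.89 h × 3600 → 6804 s
P = E / t = 166105 J / 6804 s = 24.4128 W
24.4128 W ÷ (0.293071 W/BTU/h) = 83.3 BTU/h

83.3 BTU/h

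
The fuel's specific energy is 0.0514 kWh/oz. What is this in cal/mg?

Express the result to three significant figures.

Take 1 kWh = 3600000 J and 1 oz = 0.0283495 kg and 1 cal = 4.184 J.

0.0514 kWh/oz × 3600000 J/kWh ÷ 0.0283495 kg/oz = 6.5271×10⁶ J/kg
6.5271×10⁶ J/kg ÷ 4.184 J/cal × 10⁻⁶ kg/mg = 1.56001 cal/mg

1.56 cal/mg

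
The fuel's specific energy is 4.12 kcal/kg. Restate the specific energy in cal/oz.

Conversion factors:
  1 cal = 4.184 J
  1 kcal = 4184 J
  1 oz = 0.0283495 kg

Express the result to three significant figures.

117 cal/oz

4.12 kcal/kg × 4184 J/kcal = 17238.1 J/kg
17238.1 J/kg ÷ 4.184 J/cal × 0.0283495 kg/oz = 116.8 cal/oz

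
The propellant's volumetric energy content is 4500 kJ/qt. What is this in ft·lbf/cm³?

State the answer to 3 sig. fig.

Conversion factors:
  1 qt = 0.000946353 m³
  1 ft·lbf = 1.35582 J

4500 kJ/qt × 1000 J/kJ ÷ 0.000946353 m³/qt = 4.7551×10⁹ J/m³
4.7551×10⁹ J/m³ ÷ 1.35582 J/ft·lbf × 10⁻⁶ m³/cm³ = 3507.18 ft·lbf/cm³

3510 ft·lbf/cm³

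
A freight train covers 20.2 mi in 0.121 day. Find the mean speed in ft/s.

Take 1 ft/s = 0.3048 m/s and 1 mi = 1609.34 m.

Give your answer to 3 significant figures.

20.2 mi × 1609.34 → 32508.7 m
0.121 day × 86400 → 10454.4 s
v = d / t = 32508.7 m / 10454.4 s = 3.10957 m/s
3.10957 m/s ÷ (0.3048 m/s/ft/s) = 10.202 ft/s

10.2 ft/s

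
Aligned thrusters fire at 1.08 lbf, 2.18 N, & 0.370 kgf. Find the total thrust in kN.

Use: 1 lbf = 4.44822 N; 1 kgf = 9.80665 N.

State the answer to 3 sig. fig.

1.08 lbf × 4.44822 → 4.80408 N
2.18 N (already N)
0.370 kgf × 9.80665 → 3.62846 N
Sum: 4.80408 + 2.18 + 3.62846 = 10.6125 N
In kN: 10.6125 / 1000 = 0.0106125 kN

0.0106 kN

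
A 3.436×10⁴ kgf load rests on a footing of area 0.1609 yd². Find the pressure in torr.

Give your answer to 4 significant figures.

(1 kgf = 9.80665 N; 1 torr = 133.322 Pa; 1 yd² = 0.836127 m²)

3.436×10⁴ kgf × 9.80665 = 336956 N
0.1609 yd² × 0.836127 = 0.134533 m²
P = F / A = 336956 N / 0.134533 m² = 2.50463×10⁶ Pa
2.50463×10⁶ Pa ÷ (133.322 Pa/torr) = 18786.3 torr

1.879×10⁴ torr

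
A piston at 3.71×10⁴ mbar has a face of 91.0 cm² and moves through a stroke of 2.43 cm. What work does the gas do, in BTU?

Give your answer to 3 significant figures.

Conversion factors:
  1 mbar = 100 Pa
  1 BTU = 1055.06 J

0.778 BTU

3.71×10⁴ mbar → 3.71×10⁶ Pa
91.0 cm² → 0.0091 m²
F = P × A = 3.71×10⁶ × 0.0091 = 33761 N
2.43 cm → 0.0243 m
W = F × d = 33761 × 0.0243 = 820.392 J
In BTU: 820.392 / 1055.06 = 0.777579 BTU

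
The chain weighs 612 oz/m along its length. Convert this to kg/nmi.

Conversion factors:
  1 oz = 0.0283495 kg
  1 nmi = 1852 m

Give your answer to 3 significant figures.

3.21×10⁴ kg/nmi

612 oz/m × 0.0283495 kg/oz = 17.3499 kg/m
17.3499 kg/m × 1852 m/nmi = 32132 kg/nmi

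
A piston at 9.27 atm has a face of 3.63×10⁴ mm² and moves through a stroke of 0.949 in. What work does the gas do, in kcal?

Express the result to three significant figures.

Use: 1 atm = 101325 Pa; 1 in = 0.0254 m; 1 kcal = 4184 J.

9.27 atm → 939283 Pa
3.63×10⁴ mm² → 0.0363 m²
F = P × A = 939283 × 0.0363 = 34096 N
0.949 in → 0.0241046 m
W = F × d = 34096 × 0.0241046 = 821.87 J
In kcal: 821.87 / 4184 = 0.196432 kcal

0.196 kcal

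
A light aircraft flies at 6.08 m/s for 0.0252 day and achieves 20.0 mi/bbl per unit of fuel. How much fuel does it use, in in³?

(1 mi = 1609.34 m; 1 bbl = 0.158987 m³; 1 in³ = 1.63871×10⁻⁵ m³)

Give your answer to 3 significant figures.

3990 in³

0.0252 day → 2177.28 s
d = v × t = 6.08 × 2177.28 = 13237.9 m
20.0 mi/bbl → 202449 m/m³
V = d / (distance per unit fuel) = 13237.9 / 202449 = 0.0653888 m³
In in³: 0.0653888 / 1.63871×10⁻⁵ = 3990.26 in³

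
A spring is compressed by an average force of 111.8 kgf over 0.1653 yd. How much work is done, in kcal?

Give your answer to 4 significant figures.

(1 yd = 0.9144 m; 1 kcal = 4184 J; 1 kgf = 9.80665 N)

111.8 kgf × 9.80665 = 1096.38 N
0.1653 yd × 0.9144 = 0.15115 m
W = F × d = 1096.38 N × 0.15115 m = 165.718 J
165.718 J ÷ (4184 J/kcal) = 0.0396076 kcal

0.03961 kcal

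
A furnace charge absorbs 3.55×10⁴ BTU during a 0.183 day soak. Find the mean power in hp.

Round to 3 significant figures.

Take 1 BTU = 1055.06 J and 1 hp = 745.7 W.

3.18 hp

3.55×10⁴ BTU × 1055.06 = 3.74546×10⁷ J
0.183 day × 86400 = 15811.2 s
P = E / t = 3.74546×10⁷ J / 15811.2 s = 2368.87 W
2368.87 W ÷ (745.7 W/hp) = 3.17671 hp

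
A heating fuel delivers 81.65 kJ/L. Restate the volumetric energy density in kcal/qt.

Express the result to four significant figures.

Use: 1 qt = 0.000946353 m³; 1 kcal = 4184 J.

81.65 kJ/L × 1000 J/kJ ÷ 0.001 m³/L = 8.165×10⁷ J/m³
8.165×10⁷ J/m³ ÷ 4184 J/kcal × 0.000946353 m³/qt = 18.4679 kcal/qt

18.47 kcal/qt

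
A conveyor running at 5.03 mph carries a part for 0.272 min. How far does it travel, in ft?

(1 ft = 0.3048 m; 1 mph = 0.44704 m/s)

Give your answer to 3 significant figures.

120 ft

5.03 mph × 0.44704 = 2.24861 m/s
0.272 min × 60 = 16.32 s
d = v × t = 2.24861 m/s × 16.32 s = 36.6973 m
36.6973 m ÷ (0.3048 m/ft) = 120.398 ft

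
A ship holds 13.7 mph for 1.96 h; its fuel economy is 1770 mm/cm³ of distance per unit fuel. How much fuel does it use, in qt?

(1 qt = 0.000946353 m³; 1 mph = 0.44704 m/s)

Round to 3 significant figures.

13.7 mph → 6.12445 m/s
1.96 h → 7056 s
d = v × t = 6.12445 × 7056 = 43214.1 m
1770 mm/cm³ → 1.77×10⁶ m/m³
V = d / (distance per unit fuel) = 43214.1 / 1.77×10⁶ = 0.0244147 m³
In qt: 0.0244147 / 0.000946353 = 25.7987 qt

25.8 qt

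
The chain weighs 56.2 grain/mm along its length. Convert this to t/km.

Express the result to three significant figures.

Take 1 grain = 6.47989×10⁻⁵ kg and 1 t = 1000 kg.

56.2 grain/mm × 6.47989×10⁻⁵ kg/grain ÷ 0.001 m/mm = 3.6417 kg/m
3.6417 kg/m ÷ 1000 kg/t × 1000 m/km = 3.6417 t/km

3.64 t/km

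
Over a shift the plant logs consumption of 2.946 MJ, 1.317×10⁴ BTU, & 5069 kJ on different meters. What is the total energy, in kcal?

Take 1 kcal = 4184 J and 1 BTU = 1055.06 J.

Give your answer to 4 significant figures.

5237 kcal

2.946 MJ × 1000000 → 2.946×10⁶ J
1.317×10⁴ BTU × 1055.06 → 1.38951×10⁷ J
5069 kJ × 1000 → 5.069×10⁶ J
Sum: 2.946×10⁶ + 1.38951×10⁷ + 5.069×10⁶ = 2.19101×10⁷ J
In kcal: 2.19101×10⁷ / 4184 = 5236.64 kcal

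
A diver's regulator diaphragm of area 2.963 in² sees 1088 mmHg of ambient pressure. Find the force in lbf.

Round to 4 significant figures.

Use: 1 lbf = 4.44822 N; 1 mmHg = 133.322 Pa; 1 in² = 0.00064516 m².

1088 mmHg × 133.322 = 145054 Pa
2.963 in² × 0.00064516 = 0.00191161 m²
F = P × A = 145054 Pa × 0.00191161 m² = 277.287 N
277.287 N ÷ (4.44822 N/lbf) = 62.3366 lbf

62.34 lbf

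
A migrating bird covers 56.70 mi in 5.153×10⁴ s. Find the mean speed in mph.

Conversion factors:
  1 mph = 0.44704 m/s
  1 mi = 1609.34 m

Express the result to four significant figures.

3.961 mph

56.70 mi × 1609.34 = 91249.6 m
v = d / t = 91249.6 m / 51530 s = 1.77081 m/s
1.77081 m/s ÷ (0.44704 m/s/mph) = 3.96119 mph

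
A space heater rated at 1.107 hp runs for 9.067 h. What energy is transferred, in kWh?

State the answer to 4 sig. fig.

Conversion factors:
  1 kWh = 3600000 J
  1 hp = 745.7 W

1.107 hp × 745.7 = 825.49 W
9.067 h × 3600 = 32641.2 s
E = P × t = 825.49 W × 32641.2 s = 2.6945×10⁷ J
2.6945×10⁷ J ÷ (3600000 J/kWh) = 7.48472 kWh

7.485 kWh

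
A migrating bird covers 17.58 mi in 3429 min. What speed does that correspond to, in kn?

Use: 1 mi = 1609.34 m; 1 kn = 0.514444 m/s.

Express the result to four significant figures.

0.2673 kn

17.58 mi × 1609.34 = 28292.2 m
3429 min × 60 = 205740 s
v = d / t = 28292.2 m / 205740 s = 0.137514 m/s
0.137514 m/s ÷ (0.514444 m/s/kn) = 0.267306 kn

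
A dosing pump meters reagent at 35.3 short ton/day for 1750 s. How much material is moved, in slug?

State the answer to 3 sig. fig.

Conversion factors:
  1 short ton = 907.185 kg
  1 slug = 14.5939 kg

44.4 slug

35.3 short ton/day → 0.370644 kg/s
m = ṁ × t = 0.370644 × 1750 = 648.627 kg
In slug: 648.627 / 14.5939 = 44.4451 slug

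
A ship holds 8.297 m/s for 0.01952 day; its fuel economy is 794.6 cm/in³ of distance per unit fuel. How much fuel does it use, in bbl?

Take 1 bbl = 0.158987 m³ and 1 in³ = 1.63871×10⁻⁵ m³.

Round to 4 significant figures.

0.1815 bbl

0.01952 day → 1686.53 s
d = v × t = 8.297 × 1686.53 = 13993.1 m
794.6 cm/in³ → 484894 m/m³
V = d / (distance per unit fuel) = 13993.1 / 484894 = 0.0288581 m³
In bbl: 0.0288581 / 0.158987 = 0.181512 bbl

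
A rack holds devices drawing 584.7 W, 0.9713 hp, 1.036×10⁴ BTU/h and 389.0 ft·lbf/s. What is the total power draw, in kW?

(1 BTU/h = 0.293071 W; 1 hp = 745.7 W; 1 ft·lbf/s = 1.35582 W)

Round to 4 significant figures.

584.7 W (already W)
0.9713 hp × 745.7 = 724.298 W
1.036×10⁴ BTU/h × 0.293071 = 3036.22 W
389.0 ft·lbf/s × 1.35582 = 527.414 W
Sum: 584.7 + 724.298 + 3036.22 + 527.414 = 4872.63 W
In kW: 4872.63 / 1000 = 4.87263 kW

4.873 kW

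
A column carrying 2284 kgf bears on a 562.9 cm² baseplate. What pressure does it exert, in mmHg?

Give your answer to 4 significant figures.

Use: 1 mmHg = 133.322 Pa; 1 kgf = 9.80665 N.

2985 mmHg

2284 kgf × 9.80665 = 22398.4 N
562.9 cm² × 0.0001 = 0.05629 m²
P = F / A = 22398.4 N / 0.05629 m² = 397911 Pa
397911 Pa ÷ (133.322 Pa/mmHg) = 2984.59 mmHg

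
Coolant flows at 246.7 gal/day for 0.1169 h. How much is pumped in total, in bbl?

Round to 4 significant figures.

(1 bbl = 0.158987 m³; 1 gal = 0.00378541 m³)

0.02861 bbl

246.7 gal/day → 1.08086×10⁻⁵ m³/s
0.1169 h → 420.84 s
V = Q × t = 1.08086×10⁻⁵ × 420.84 = 0.00454869 m³
In bbl: 0.00454869 / 0.158987 = 0.0286105 bbl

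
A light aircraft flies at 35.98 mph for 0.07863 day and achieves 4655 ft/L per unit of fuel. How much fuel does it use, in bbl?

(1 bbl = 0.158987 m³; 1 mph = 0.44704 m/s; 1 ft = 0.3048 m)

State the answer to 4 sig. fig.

35.98 mph → 16.0845 m/s
0.07863 day → 6793.63 s
d = v × t = 16.0845 × 6793.63 = 109272 m
4655 ft/L → 1.41884×10⁶ m/m³
V = d / (distance per unit fuel) = 109272 / 1.41884×10⁶ = 0.077015 m³
In bbl: 0.077015 / 0.158987 = 0.484411 bbl

0.4844 bbl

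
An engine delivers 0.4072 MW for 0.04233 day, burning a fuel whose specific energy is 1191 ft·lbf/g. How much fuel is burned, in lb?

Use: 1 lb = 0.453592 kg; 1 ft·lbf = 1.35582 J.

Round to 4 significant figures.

0.4072 MW → 407200 W
0.04233 day → 3657.31 s
E = P × t = 407200 × 3657.31 = 1.48926×10⁹ J
1191 ft·lbf/g → 1.61478×10⁶ J/kg
m = E / e_s = 1.48926×10⁹ / 1.61478×10⁶ = 922.268 kg
In lb: 922.268 / 0.453592 = 2033.25 lb

2033 lb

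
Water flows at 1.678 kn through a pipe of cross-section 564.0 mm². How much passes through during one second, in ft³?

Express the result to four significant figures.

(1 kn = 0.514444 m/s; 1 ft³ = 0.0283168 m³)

1.678 kn × 0.514444 → 0.863237 m/s
564.0 mm² × 10⁻⁶ → 5.64×10⁻⁴ m²
V = v × A × t = 0.863237 m/s × 5.64×10⁻⁴ m² × 1 s = 4.86866×10⁻⁴ m³
4.86866×10⁻⁴ m³ ÷ (0.0283168 m³/ft³) = 0.0171935 ft³

0.01719 ft³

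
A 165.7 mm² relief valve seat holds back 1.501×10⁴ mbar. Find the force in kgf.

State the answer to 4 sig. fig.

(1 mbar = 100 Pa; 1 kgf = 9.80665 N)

1.501×10⁴ mbar × 100 = 1.501×10⁶ Pa
165.7 mm² × 10⁻⁶ = 1.657×10⁻⁴ m²
F = P × A = 1.501×10⁶ Pa × 1.657×10⁻⁴ m² = 248.716 N
248.716 N ÷ (9.80665 N/kgf) = 25.362 kgf

25.36 kgf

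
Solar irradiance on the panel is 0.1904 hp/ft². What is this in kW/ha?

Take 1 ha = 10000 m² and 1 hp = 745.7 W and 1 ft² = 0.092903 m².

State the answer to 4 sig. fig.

0.1904 hp/ft² × 745.7 W/hp ÷ 0.092903 m²/ft² = 1528.27 W/m²
1528.27 W/m² ÷ 1000 W/kW × 10000 m²/ha = 15282.7 kW/ha

1.528×10⁴ kW/ha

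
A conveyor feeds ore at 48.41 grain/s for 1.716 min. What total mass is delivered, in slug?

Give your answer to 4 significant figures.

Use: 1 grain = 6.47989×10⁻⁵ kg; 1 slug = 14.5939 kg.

48.41 grain/s → 0.00313691 kg/s
1.716 min → 102.96 s
m = ṁ × t = 0.00313691 × 102.96 = 0.322976 kg
In slug: 0.322976 / 14.5939 = 0.0221309 slug

0.02213 slug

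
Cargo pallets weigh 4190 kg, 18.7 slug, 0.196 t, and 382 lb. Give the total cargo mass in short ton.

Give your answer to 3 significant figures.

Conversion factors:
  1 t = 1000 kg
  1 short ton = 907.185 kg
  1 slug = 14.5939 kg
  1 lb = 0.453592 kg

4190 kg (already kg)
18.7 slug × 14.5939 → 272.906 kg
0.196 t × 1000 → 196 kg
382 lb × 0.453592 → 173.272 kg
Sum: 4190 + 272.906 + 196 + 173.272 = 4832.18 kg
In short ton: 4832.18 / 907.185 = 5.32657 short ton

5.33 short ton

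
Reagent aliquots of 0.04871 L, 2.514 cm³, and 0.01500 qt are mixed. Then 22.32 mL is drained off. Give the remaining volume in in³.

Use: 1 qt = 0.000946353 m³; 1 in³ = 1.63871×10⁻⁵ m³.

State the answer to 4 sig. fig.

0.04871 L × 0.001 → 4.871×10⁻⁵ m³
2.514 cm³ × 10⁻⁶ → 2.514×10⁻⁶ m³
0.01500 qt × 0.000946353 → 1.41953×10⁻⁵ m³
22.32 mL × 10⁻⁶ → 2.232×10⁻⁵ m³
Result: 4.871×10⁻⁵ + 2.514×10⁻⁶ + 1.41953×10⁻⁵ − 2.232×10⁻⁵ = 4.30993×10⁻⁵ m³
In in³: 4.30993×10⁻⁵ / 1.63871×10⁻⁵ = 2.63007 in³

2.630 in³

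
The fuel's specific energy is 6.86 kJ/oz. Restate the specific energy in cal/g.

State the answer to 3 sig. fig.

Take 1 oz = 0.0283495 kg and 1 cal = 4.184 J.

57.8 cal/g

6.86 kJ/oz × 1000 J/kJ ÷ 0.0283495 kg/oz = 241980 J/kg
241980 J/kg ÷ 4.184 J/cal × 0.001 kg/g = 57.8346 cal/g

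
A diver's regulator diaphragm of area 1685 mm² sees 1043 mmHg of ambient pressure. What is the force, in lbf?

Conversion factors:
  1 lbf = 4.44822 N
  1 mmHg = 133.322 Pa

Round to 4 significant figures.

1043 mmHg × 133.322 → 139055 Pa
1685 mm² × 10⁻⁶ → 0.001685 m²
F = P × A = 139055 Pa × 0.001685 m² = 234.308 N
234.308 N ÷ (4.44822 N/lbf) = 52.6746 lbf

52.67 lbf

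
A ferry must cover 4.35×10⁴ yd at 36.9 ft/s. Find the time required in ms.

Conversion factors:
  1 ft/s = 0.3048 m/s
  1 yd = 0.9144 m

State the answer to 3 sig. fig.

3.54×10⁶ ms

4.35×10⁴ yd × 0.9144 → 39776.4 m
36.9 ft/s × 0.3048 → 11.2471 m/s
t = d / v = 39776.4 m / 11.2471 m/s = 3536.59 s
3536.59 s ÷ (0.001 s/ms) = 3.53659×10⁶ ms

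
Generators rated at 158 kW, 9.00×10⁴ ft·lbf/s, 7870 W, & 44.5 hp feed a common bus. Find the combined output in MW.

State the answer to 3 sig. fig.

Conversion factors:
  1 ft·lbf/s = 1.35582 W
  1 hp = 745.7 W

158 kW × 1000 = 158000 W
9.00×10⁴ ft·lbf/s × 1.35582 = 122024 W
7870 W (already W)
44.5 hp × 745.7 = 33183.6 W
Total: 158000 + 122024 + 7870 + 33183.6 = 321078 W
In MW: 321078 / 1000000 = 0.321078 MW

0.321 MW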